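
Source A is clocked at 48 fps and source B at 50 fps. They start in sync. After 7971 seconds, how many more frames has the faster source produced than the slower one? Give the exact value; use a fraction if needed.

15942 frames

A emits 48 × 7971 = 382608 frames; B emits 50 × 7971 = 398550.
Difference = 15942 frames; B is ahead of A.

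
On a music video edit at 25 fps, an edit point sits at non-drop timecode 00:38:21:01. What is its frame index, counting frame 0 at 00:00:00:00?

Total seconds to the label: (0 × 3600 + 38 × 60 + 21) = 2301.
Frame index = 2301 × 25 + 1 = 57526.

frame 57526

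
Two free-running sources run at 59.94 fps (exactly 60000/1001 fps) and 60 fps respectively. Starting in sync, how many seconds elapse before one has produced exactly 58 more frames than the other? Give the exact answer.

29029/30 seconds

The gap grows by |60 − 60000/1001| = 60/1001 frames per second.
Time for a 58-frame gap: 58 ÷ (60/1001) = 29029/30 s.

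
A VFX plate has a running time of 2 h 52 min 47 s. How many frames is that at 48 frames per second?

2 h 52 min 47 s = 10367 s.
Frames = 10367 × 48 = 497616.

497616 frames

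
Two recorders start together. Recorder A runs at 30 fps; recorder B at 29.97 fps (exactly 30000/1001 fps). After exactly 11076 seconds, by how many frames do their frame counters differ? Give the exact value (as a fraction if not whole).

25560/77 frames

A emits 30 × 11076 = 332280 frames; B emits 30000/1001 × 11076 = 25560000/77.
Difference = 25560/77 frames (≈ 331.9481); B is behind A.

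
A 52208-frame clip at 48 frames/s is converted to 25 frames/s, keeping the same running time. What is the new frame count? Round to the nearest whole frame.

27192 frames

Frames at target rate = 52208 × (25) / (48) = 81575/3 ≈ 27191.667.
Nearest whole frame: 27192.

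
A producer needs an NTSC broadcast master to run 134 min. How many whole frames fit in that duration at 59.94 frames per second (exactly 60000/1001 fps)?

134 min = 8040 s.
Frames = 8040 × 60000/1001 = 482400000/1001 ≈ 481918.0819.
Complete frames: 481918.

481918 frames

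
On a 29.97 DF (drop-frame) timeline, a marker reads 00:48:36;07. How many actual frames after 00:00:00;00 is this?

87399

Complete 10-minute blocks: 4, each 17982 frames → 71928.
Remaining 8 whole minutes in the current block: 1800 + 7 × 1798 = 14386 frames.
Within the current minute: 36 × 30 + 7 − 2 = 1085 (labels ;00/;01 skipped at this minute). Total = 71928 + 14386 + 1085 = 87399.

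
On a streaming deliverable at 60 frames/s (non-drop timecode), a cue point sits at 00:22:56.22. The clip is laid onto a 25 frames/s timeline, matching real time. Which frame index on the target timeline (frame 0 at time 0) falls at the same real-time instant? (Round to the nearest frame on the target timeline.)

Source frame index: (0×3600 + 22×60 + 56) × 60 + 22 = 82582.
Real time: 82582 / (60) = 41291/30 s.
Target frame: (41291/30) × (25) = 206455/6 ≈ 34409.167 → 34409.

frame 34409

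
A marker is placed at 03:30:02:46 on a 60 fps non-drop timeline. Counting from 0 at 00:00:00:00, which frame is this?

Total seconds to the label: (3 × 3600 + 30 × 60 + 2) = 12602.
Frame index = 12602 × 60 + 46 = 756166.

756166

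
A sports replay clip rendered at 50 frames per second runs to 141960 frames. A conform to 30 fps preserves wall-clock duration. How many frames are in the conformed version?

Target frames = source frames × (target rate / source rate) = 141960 × (30)/(50) = 141960 × 3/5 = 85176.

85176 frames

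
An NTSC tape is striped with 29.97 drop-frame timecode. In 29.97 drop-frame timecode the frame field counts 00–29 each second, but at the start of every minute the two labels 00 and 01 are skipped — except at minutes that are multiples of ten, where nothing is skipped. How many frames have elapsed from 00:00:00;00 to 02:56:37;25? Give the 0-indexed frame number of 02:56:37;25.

As if non-drop at 30 labels/s: (2 × 3600 + 56 × 60 + 37) × 30 + 25 = 317935.
Minute boundaries passed: 176; those not divisible by 10: 176 − 17 = 159; dropped labels = 2 × 159 = 318.
Actual frame index = 317935 − 318 = 317617.

317617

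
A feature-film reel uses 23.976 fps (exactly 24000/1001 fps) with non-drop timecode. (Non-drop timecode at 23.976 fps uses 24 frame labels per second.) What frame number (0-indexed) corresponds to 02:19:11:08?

Total seconds to the label: (2 × 3600 + 19 × 60 + 11) = 8351.
Frame index = 8351 × 24 + 8 = 200432.

frame 200432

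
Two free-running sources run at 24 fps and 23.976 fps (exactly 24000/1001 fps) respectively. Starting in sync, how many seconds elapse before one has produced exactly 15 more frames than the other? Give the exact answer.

The gap grows by |24000/1001 − 24| = 24/1001 frames per second.
Time for a 15-frame gap: 15 ÷ (24/1001) = 625.625 s.

625.625 seconds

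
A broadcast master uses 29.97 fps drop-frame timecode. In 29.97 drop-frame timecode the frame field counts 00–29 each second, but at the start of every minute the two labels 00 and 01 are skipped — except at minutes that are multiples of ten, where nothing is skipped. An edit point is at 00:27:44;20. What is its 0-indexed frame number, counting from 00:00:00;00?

49890

Complete 10-minute blocks: 2, each 17982 frames → 35964.
Remaining 7 whole minutes in the current block: 1800 + 6 × 1798 = 12588 frames.
Within the current minute: 44 × 30 + 20 − 2 = 1338 (labels ;00/;01 skipped at this minute). Total = 35964 + 12588 + 1338 = 49890.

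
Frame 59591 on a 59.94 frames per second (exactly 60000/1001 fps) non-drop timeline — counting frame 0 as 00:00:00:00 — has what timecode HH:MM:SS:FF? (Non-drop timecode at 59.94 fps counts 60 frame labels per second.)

00:16:33:11

59591 ÷ 60 = 993 full seconds, remainder 11 frames.
993 s = 0 h 16 min 33 s.
Timecode: 00:16:33:11.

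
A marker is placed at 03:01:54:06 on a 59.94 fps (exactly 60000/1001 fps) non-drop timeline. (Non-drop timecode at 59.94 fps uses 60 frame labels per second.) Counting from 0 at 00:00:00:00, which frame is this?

Total seconds to the label: (3 × 3600 + 1 × 60 + 54) = 10914.
Frame index = 10914 × 60 + 6 = 654846.

654846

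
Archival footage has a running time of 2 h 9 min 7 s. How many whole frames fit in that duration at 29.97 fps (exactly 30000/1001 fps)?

2 h 9 min 7 s = 7747 s.
Frames = 7747 × 30000/1001 = 232410000/1001 ≈ 232177.8222.
Complete frames: 232177.

232177 frames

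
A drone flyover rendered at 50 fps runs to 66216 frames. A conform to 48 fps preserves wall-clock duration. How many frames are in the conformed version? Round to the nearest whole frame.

Frames at target rate = 66216 × (48) / (50) = 1589184/25 ≈ 63567.360.
Nearest whole frame: 63567.

63567 frames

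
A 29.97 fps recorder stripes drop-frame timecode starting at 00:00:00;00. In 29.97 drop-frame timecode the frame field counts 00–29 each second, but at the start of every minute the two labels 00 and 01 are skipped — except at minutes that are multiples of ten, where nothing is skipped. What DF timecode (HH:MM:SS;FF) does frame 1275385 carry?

Each 10-minute DF block holds 10 × 60 × 30 − 9 × 2 = 17982 frames. 1275385 ÷ 17982 → 70 full blocks, remainder 16645.
Within the partial block the first minute is 1800 frames and each further minute 1798, so 9 further minute boundaries passed. Total skipped labels = 18 × 70 + 2 × 9 = 1278.
Non-drop label index = 1275385 + 1278 = 1276663; at 30 labels/s that is 11:49:15:13, i.e. DF 11:49:15;13.

11:49:15;13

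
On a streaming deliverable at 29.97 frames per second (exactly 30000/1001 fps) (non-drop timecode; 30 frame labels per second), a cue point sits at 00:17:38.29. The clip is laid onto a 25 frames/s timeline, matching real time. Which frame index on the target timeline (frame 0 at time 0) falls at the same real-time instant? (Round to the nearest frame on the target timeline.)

Source frame index: (0×3600 + 17×60 + 38) × 30 + 29 = 31769.
Real time: 31769 / (30000/1001) = 31800769/30000 s.
Target frame: (31800769/30000) × (25) = 31800769/1200 ≈ 26500.641 → 26501.

frame 26501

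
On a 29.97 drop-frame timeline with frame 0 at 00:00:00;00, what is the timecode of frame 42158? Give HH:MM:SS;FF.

00:23:26;20

Each 10-minute DF block holds 10 × 60 × 30 − 9 × 2 = 17982 frames. 42158 ÷ 17982 → 2 full blocks, remainder 6194.
Within the partial block the first minute is 1800 frames and each further minute 1798, so 3 further minute boundaries passed. Total skipped labels = 18 × 2 + 2 × 3 = 42.
Non-drop label index = 42158 + 42 = 42200; at 30 labels/s that is 00:23:26:20, i.e. DF 00:23:26;20.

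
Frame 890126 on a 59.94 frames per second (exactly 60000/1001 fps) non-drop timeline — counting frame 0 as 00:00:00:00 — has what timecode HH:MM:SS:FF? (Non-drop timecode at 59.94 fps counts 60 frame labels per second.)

890126 ÷ 60 = 14835 full seconds, remainder 26 frames.
14835 s = 4 h 7 min 15 s.
Timecode: 04:07:15:26.

04:07:15:26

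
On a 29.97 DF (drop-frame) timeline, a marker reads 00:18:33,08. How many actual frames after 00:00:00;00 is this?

As if non-drop at 30 labels/s: (0 × 3600 + 18 × 60 + 33) × 30 + 8 = 33398.
Minute boundaries passed: 18; those not divisible by 10: 18 − 1 = 17; dropped labels = 2 × 17 = 34.
Actual frame index = 33398 − 34 = 33364.

33364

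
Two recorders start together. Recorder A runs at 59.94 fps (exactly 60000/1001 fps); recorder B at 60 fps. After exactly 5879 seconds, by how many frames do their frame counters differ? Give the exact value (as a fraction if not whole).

352740/1001 frames

A emits 60000/1001 × 5879 = 352740000/1001 frames; B emits 60 × 5879 = 352740.
Difference = 352740/1001 frames (≈ 352.3876); B is ahead of A.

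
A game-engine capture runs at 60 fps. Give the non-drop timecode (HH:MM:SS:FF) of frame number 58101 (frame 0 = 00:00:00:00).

00:16:08:21

58101 ÷ 60 = 968 full seconds, remainder 21 frames.
968 s = 0 h 16 min 8 s.
Timecode: 00:16:08:21.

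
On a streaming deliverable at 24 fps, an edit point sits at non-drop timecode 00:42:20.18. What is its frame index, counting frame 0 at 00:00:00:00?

frame 60978

Total seconds to the label: (0 × 3600 + 42 × 60 + 20) = 2540.
Frame index = 2540 × 24 + 18 = 60978.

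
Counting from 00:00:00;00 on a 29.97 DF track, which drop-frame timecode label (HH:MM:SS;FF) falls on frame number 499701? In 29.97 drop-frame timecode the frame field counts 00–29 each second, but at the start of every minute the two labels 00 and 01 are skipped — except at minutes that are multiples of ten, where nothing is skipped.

04:37:53;11

Ten DF minutes hold 17982 frames, so frame 499701 lies in block 27 (frames 485514–503495) with 14187 frames into that block.
The block's first minute is 1800 frames and the rest 1798 each; 14187 frames reaches minute 7, so 27 × 18 + 7 × 2 = 500 labels have been skipped so far.
Adding those back, label number 499701 + 500 = 500201 at 30 labels/s is 16673 s + 11 f = 4 h 37 min 53 s frame 11, i.e. 04:37:53;11.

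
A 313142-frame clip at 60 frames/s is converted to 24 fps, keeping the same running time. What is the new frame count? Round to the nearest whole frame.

Frames at target rate = 313142 × (24) / (60) = 626284/5 ≈ 125256.800.
Nearest whole frame: 125257.

125257 frames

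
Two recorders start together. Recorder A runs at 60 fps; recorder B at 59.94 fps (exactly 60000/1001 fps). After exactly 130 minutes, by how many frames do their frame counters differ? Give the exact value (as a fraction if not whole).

130 min = 7800 s.
A emits 60 × 7800 = 468000 frames; B emits 60000/1001 × 7800 = 36000000/77.
Difference = 36000/77 frames (≈ 467.5325); B is behind A.

36000/77 frames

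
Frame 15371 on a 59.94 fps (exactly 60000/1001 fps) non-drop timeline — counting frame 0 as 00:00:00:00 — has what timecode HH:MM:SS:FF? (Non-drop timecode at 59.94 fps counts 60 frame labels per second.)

15371 ÷ 60 = 256 full seconds, remainder 11 frames.
256 s = 0 h 4 min 16 s.
Timecode: 00:04:16:11.

00:04:16:11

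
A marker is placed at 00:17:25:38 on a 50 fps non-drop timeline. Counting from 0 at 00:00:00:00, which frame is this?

Total seconds to the label: (0 × 3600 + 17 × 60 + 25) = 1045.
Frame index = 1045 × 50 + 38 = 52288.

52288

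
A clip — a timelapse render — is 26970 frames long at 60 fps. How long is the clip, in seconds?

Running time = 26970 / (60) = 449.5 s.

449.5 seconds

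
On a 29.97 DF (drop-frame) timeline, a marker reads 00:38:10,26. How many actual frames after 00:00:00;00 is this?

68656

As if non-drop at 30 labels/s: (0 × 3600 + 38 × 60 + 10) × 30 + 26 = 68726.
Minute boundaries passed: 38; those not divisible by 10: 38 − 3 = 35; dropped labels = 2 × 35 = 70.
Actual frame index = 68726 − 70 = 68656.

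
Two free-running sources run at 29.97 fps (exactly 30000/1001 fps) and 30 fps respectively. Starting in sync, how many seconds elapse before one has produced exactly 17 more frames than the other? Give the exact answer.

The gap grows by |30 − 30000/1001| = 30/1001 frames per second.
Time for a 17-frame gap: 17 ÷ (30/1001) = 17017/30 s.

17017/30 seconds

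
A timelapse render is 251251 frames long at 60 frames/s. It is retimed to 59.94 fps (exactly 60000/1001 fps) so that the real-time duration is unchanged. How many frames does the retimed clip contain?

Target frames = source frames × (target rate / source rate) = 251251 × (60000/1001)/(60) = 251251 × 1000/1001 = 251000.

251000 frames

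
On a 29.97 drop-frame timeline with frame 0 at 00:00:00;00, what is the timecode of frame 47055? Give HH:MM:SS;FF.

00:26:10;03

Ten DF minutes hold 17982 frames, so frame 47055 lies in block 2 (frames 35964–53945) with 11091 frames into that block.
The block's first minute is 1800 frames and the rest 1798 each; 11091 frames reaches minute 6, so 2 × 18 + 6 × 2 = 48 labels have been skipped so far.
Adding those back, label number 47055 + 48 = 47103 at 30 labels/s is 1570 s + 3 f = 0 h 26 min 10 s frame 3, i.e. 00:26:10;03.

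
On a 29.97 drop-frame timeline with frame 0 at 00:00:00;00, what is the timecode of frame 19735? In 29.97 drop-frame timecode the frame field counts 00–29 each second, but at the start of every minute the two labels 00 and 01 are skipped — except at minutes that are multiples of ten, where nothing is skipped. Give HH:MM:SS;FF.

00:10:58;13

Ten DF minutes hold 17982 frames, so frame 19735 lies in block 1 (frames 17982–35963) with 1753 frames into that block.
The block's first minute is 1800 frames and the rest 1798 each; 1753 frames reaches minute 0, so 1 × 18 + 0 × 2 = 18 labels have been skipped so far.
Adding those back, label number 19735 + 18 = 19753 at 30 labels/s is 658 s + 13 f = 0 h 10 min 58 s frame 13, i.e. 00:10:58;13.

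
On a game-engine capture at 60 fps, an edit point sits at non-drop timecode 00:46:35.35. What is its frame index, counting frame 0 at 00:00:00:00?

167735

Total seconds to the label: (0 × 3600 + 46 × 60 + 35) = 2795.
Frame index = 2795 × 60 + 35 = 167735.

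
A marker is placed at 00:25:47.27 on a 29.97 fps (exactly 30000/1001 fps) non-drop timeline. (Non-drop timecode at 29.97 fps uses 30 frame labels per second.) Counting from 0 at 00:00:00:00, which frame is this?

Total seconds to the label: (0 × 3600 + 25 × 60 + 47) = 1547.
Frame index = 1547 × 30 + 27 = 46437.

46437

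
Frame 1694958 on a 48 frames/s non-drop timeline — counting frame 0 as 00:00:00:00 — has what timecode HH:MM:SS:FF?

09:48:31:30

1694958 ÷ 48 = 35311 full seconds, remainder 30 frames.
35311 s = 9 h 48 min 31 s.
Timecode: 09:48:31:30.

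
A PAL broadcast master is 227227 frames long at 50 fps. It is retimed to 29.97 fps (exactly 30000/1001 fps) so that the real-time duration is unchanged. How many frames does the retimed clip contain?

Target frames = source frames × (target rate / source rate) = 227227 × (30000/1001)/(50) = 227227 × 600/1001 = 136200.

136200 frames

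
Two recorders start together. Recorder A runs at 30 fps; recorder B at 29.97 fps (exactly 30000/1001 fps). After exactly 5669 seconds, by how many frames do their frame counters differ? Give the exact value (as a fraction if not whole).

170070/1001 frames

A emits 30 × 5669 = 170070 frames; B emits 30000/1001 × 5669 = 170070000/1001.
Difference = 170070/1001 frames (≈ 169.9001); B is behind A.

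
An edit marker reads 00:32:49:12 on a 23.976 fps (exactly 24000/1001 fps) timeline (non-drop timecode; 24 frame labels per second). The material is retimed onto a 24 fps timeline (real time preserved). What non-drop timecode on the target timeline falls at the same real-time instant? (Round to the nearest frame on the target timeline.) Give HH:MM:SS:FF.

Source frame index: (0×3600 + 32×60 + 49) × 24 + 12 = 47268.
Real time: 47268 / (24000/1001) = 3942939/2000 s.
Target frame: (3942939/2000) × (24) = 11828817/250 ≈ 47315.268 → 47315.
At 24 labels/s: frame 47315 → 00:32:51:11.

00:32:51:11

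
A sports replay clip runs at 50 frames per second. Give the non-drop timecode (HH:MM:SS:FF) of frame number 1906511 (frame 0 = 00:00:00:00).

1906511 ÷ 50 = 38130 full seconds, remainder 11 frames.
38130 s = 10 h 35 min 30 s.
Timecode: 10:35:30:11.

10:35:30:11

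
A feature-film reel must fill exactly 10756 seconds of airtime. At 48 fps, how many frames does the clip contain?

Frames = 10756 × 48 = 516288.

516288 frames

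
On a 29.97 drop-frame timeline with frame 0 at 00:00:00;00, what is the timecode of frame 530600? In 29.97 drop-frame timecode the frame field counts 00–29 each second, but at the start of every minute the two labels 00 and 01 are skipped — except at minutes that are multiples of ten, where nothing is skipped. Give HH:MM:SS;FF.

Ten DF minutes hold 17982 frames, so frame 530600 lies in block 29 (frames 521478–539459) with 9122 frames into that block.
The block's first minute is 1800 frames and the rest 1798 each; 9122 frames reaches minute 5, so 29 × 18 + 5 × 2 = 532 labels have been skipped so far.
Adding those back, label number 530600 + 532 = 531132 at 30 labels/s is 17704 s + 12 f = 4 h 55 min 4 s frame 12, i.e. 04:55:04;12.

04:55:04;12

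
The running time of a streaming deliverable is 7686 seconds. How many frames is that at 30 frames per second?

Frames = 7686 × 30 = 230580.

230580 frames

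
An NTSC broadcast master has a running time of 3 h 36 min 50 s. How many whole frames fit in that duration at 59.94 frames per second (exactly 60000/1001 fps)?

779820 frames

3 h 36 min 50 s = 13010 s.
Frames = 13010 × 60000/1001 = 780600000/1001 ≈ 779820.1798.
Complete frames: 779820.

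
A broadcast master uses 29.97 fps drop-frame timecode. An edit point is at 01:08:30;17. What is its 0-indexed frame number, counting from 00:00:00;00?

123193

As if non-drop at 30 labels/s: (1 × 3600 + 8 × 60 + 30) × 30 + 17 = 123317.
Minute boundaries passed: 68; those not divisible by 10: 68 − 6 = 62; dropped labels = 2 × 62 = 124.
Actual frame index = 123317 − 124 = 123193.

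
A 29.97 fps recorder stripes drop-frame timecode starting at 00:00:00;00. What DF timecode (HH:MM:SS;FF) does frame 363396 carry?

03:22:05;10

Each 10-minute DF block holds 10 × 60 × 30 − 9 × 2 = 17982 frames. 363396 ÷ 17982 → 20 full blocks, remainder 3756.
Within the partial block the first minute is 1800 frames and each further minute 1798, so 2 further minute boundaries passed. Total skipped labels = 18 × 20 + 2 × 2 = 364.
Non-drop label index = 363396 + 364 = 363760; at 30 labels/s that is 03:22:05:10, i.e. DF 03:22:05;10.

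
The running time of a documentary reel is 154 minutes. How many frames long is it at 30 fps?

277200 frames

154 min = 9240 s.
Frames = 9240 × 30 = 277200.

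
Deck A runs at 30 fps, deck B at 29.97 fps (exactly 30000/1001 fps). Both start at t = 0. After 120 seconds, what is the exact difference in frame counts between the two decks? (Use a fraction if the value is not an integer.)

A emits 30 × 120 = 3600 frames; B emits 30000/1001 × 120 = 3600000/1001.
Difference = 3600/1001 frames (≈ 3.5964); B is behind A.

3600/1001 frames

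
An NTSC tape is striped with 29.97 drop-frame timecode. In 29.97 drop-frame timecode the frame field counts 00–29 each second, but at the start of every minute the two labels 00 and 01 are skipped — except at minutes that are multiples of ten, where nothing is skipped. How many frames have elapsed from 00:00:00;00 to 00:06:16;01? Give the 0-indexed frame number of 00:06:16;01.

As if non-drop at 30 labels/s: (0 × 3600 + 6 × 60 + 16) × 30 + 1 = 11281.
Minute boundaries passed: 6; those not divisible by 10: 6 − 0 = 6; dropped labels = 2 × 6 = 12.
Actual frame index = 11281 − 12 = 11269.

11269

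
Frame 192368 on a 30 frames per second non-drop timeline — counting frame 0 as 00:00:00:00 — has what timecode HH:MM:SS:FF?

01:46:52:08

192368 ÷ 30 = 6412 full seconds, remainder 8 frames.
6412 s = 1 h 46 min 52 s.
Timecode: 01:46:52:08.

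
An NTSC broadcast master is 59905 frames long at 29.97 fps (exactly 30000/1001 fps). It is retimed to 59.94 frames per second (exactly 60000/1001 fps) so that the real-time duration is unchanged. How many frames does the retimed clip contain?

119810 frames

Target frames = source frames × (target rate / source rate) = 59905 × (60000/1001)/(30000/1001) = 59905 × 2 = 119810.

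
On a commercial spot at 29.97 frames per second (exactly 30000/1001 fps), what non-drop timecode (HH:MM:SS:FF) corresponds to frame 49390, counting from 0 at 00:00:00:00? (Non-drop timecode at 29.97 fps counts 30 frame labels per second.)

49390 ÷ 30 = 1646 full seconds, remainder 10 frames.
1646 s = 0 h 27 min 26 s.
Timecode: 00:27:26:10.

00:27:26:10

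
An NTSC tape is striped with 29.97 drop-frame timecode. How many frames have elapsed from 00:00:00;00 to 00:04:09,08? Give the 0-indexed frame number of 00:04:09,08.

7470

As if non-drop at 30 labels/s: (0 × 3600 + 4 × 60 + 9) × 30 + 8 = 7478.
Minute boundaries passed: 4; those not divisible by 10: 4 − 0 = 4; dropped labels = 2 × 4 = 8.
Actual frame index = 7478 − 8 = 7470.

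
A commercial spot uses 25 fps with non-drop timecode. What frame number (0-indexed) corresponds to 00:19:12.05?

Total seconds to the label: (0 × 3600 + 19 × 60 + 12) = 1152.
Frame index = 1152 × 25 + 5 = 28805.

28805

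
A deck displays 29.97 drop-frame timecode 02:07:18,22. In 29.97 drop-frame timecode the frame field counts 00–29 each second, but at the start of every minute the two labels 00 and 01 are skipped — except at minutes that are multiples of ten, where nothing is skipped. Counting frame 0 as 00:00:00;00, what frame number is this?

228932

As if non-drop at 30 labels/s: (2 × 3600 + 7 × 60 + 18) × 30 + 22 = 229162.
Minute boundaries passed: 127; those not divisible by 10: 127 − 12 = 115; dropped labels = 2 × 115 = 230.
Actual frame index = 229162 − 230 = 228932.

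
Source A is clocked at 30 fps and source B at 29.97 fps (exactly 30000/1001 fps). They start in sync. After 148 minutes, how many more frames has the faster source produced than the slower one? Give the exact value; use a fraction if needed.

148 min = 8880 s.
A emits 30 × 8880 = 266400 frames; B emits 30000/1001 × 8880 = 266400000/1001.
Difference = 266400/1001 frames (≈ 266.1339); B is behind A.

266400/1001 frames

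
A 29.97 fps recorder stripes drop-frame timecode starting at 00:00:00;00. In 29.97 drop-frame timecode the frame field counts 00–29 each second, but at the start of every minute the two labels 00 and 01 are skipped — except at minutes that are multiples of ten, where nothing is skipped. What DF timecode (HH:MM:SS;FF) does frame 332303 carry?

03:04:47;25

Each 10-minute DF block holds 10 × 60 × 30 − 9 × 2 = 17982 frames. 332303 ÷ 17982 → 18 full blocks, remainder 8627.
Within the partial block the first minute is 1800 frames and each further minute 1798, so 4 further minute boundaries passed. Total skipped labels = 18 × 18 + 2 × 4 = 332.
Non-drop label index = 332303 + 332 = 332635; at 30 labels/s that is 03:04:47:25, i.e. DF 03:04:47;25.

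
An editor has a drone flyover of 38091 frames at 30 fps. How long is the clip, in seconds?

Running time = 38091 / (30) = 1269.7 s.

1269.7 seconds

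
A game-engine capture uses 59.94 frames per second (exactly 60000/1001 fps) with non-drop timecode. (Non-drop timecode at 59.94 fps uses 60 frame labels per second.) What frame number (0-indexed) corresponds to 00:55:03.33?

Total seconds to the label: (0 × 3600 + 55 × 60 + 3) = 3303.
Frame index = 3303 × 60 + 33 = 198213.

frame 198213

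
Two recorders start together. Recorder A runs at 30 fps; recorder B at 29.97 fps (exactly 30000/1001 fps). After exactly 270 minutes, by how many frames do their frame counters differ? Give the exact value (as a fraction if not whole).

270 min = 16200 s.
A emits 30 × 16200 = 486000 frames; B emits 30000/1001 × 16200 = 486000000/1001.
Difference = 486000/1001 frames (≈ 485.5145); B is behind A.

486000/1001 frames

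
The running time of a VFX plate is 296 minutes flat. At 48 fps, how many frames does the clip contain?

296 min = 17760 s.
Frames = 17760 × 48 = 852480.

852480 frames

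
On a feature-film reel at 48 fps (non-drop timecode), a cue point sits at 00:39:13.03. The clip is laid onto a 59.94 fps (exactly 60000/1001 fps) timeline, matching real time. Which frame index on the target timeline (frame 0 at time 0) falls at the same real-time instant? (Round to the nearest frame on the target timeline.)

Source frame index: (0×3600 + 39×60 + 13) × 48 + 3 = 112947.
Real time: 112947 / (48) = 37649/16 s.
Target frame: (37649/16) × (60000/1001) = 141183750/1001 ≈ 141042.707 → 141043.

frame 141043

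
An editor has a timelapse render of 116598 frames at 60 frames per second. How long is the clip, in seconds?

Running time = 116598 / (60) = 1943.3 s.

1943.3 seconds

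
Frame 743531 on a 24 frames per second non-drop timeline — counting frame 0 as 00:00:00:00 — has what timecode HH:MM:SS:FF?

743531 ÷ 24 = 30980 full seconds, remainder 11 frames.
30980 s = 8 h 36 min 20 s.
Timecode: 08:36:20:11.

08:36:20:11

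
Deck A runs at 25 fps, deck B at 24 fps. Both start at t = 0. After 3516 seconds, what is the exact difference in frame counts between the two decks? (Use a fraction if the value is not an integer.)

3516 frames

A emits 25 × 3516 = 87900 frames; B emits 24 × 3516 = 84384.
Difference = 3516 frames; B is behind A.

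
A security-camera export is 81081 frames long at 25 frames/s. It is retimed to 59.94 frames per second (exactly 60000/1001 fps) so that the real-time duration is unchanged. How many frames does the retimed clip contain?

Target frames = source frames × (target rate / source rate) = 81081 × (60000/1001)/(25) = 81081 × 2400/1001 = 194400.

194400 frames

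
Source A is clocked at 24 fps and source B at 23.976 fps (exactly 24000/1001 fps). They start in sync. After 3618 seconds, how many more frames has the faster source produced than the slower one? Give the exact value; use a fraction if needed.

A emits 24 × 3618 = 86832 frames; B emits 24000/1001 × 3618 = 86832000/1001.
Difference = 86832/1001 frames (≈ 86.7453); B is behind A.

86832/1001 frames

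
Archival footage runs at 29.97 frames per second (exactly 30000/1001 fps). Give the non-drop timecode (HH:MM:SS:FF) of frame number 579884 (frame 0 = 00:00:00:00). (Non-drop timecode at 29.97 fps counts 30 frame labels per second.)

05:22:09:14

579884 ÷ 30 = 19329 full seconds, remainder 14 frames.
19329 s = 5 h 22 min 9 s.
Timecode: 05:22:09:14.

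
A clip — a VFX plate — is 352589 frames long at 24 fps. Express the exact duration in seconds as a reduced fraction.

Running time = 352589 ÷ (24) = 352589 × 1/24 = 352589/24 s.

352589/24 seconds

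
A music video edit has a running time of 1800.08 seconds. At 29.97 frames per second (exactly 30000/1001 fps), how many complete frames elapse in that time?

Frames = 1800.08 × 30000/1001 = 54002400/1001 ≈ 53948.4515.
Complete frames: 53948.

53948 frames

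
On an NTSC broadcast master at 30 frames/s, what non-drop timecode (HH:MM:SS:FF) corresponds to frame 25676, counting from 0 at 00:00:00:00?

00:14:15:26

25676 ÷ 30 = 855 full seconds, remainder 26 frames.
855 s = 0 h 14 min 15 s.
Timecode: 00:14:15:26.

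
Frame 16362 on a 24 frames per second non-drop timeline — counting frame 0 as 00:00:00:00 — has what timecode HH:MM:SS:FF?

00:11:21:18

16362 ÷ 24 = 681 full seconds, remainder 18 frames.
681 s = 0 h 11 min 21 s.
Timecode: 00:11:21:18.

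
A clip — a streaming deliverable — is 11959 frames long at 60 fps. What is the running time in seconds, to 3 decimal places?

199.317 seconds

Running time = 11959 × 1/60 = 11959/60 s ≈ 199.317 s.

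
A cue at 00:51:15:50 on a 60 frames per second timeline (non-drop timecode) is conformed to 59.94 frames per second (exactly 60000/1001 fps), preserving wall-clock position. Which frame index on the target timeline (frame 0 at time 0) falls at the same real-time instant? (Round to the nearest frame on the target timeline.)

frame 184366

Source frame index: (0×3600 + 51×60 + 15) × 60 + 50 = 184550.
Real time: 184550 / (60) = 18455/6 s.
Target frame: (18455/6) × (60000/1001) = 184550000/1001 ≈ 184365.634 → 184366.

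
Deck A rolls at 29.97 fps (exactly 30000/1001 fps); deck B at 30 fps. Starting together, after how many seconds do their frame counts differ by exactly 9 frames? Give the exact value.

300.3 seconds

The gap grows by |30 − 30000/1001| = 30/1001 frames per second.
Time for a 9-frame gap: 9 ÷ (30/1001) = 300.3 s.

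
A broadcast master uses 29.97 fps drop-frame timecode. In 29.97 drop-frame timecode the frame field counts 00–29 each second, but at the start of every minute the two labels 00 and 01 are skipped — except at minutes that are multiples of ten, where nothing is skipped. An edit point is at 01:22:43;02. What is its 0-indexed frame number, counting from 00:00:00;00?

As if non-drop at 30 labels/s: (1 × 3600 + 22 × 60 + 43) × 30 + 2 = 148892.
Minute boundaries passed: 82; those not divisible by 10: 82 − 8 = 74; dropped labels = 2 × 74 = 148.
Actual frame index = 148892 − 148 = 148744.

148744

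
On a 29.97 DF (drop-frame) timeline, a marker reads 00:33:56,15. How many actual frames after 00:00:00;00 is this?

As if non-drop at 30 labels/s: (0 × 3600 + 33 × 60 + 56) × 30 + 15 = 61095.
Minute boundaries passed: 33; those not divisible by 10: 33 − 3 = 30; dropped labels = 2 × 30 = 60.
Actual frame index = 61095 − 60 = 61035.

61035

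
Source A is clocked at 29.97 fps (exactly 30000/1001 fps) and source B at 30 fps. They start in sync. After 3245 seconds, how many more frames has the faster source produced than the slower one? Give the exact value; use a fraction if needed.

A emits 30000/1001 × 3245 = 8850000/91 frames; B emits 30 × 3245 = 97350.
Difference = 8850/91 frames (≈ 97.2527); B is ahead of A.

8850/91 frames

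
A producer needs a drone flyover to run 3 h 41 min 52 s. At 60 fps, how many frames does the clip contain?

798720 frames

3 h 41 min 52 s = 13312 s.
Frames = 13312 × 60 = 798720.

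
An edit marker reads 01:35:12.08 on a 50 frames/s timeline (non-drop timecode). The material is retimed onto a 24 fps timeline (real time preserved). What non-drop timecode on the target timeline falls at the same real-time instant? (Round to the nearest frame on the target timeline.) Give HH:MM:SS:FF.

Source frame index: (1×3600 + 35×60 + 12) × 50 + 8 = 285608.
Real time: 285608 / (50) = 142804/25 s.
Target frame: (142804/25) × (24) = 3427296/25 ≈ 137091.840 → 137092.
At 24 labels/s: frame 137092 → 01:35:12:04.

01:35:12:04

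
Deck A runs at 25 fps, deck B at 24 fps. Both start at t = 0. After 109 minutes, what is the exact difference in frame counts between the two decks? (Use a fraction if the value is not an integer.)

109 min = 6540 s.
A emits 25 × 6540 = 163500 frames; B emits 24 × 6540 = 156960.
Difference = 6540 frames; B is behind A.

6540 frames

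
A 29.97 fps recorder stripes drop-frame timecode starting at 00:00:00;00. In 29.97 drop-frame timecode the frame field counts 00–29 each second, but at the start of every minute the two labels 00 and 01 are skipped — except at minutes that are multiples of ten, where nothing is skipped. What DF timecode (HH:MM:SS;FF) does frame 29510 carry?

00:16:24;20

Each 10-minute DF block holds 10 × 60 × 30 − 9 × 2 = 17982 frames. 29510 ÷ 17982 → 1 full block, remainder 11528.
Within the partial block the first minute is 1800 frames and each further minute 1798, so 6 further minute boundaries passed. Total skipped labels = 18 × 1 + 2 × 6 = 30.
Non-drop label index = 29510 + 30 = 29540; at 30 labels/s that is 00:16:24:20, i.e. DF 00:16:24;20.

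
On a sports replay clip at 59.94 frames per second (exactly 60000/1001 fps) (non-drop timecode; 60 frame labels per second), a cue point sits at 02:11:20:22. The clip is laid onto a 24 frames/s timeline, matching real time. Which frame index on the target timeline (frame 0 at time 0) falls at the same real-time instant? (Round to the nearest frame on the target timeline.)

Source frame index: (2×3600 + 11×60 + 20) × 60 + 22 = 472822.
Real time: 472822 / (60000/1001) = 236647411/30000 s.
Target frame: (236647411/30000) × (24) = 236647411/1250 ≈ 189317.929 → 189318.

frame 189318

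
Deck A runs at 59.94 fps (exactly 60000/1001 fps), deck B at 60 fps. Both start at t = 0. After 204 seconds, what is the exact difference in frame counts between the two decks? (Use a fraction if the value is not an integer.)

12240/1001 frames

A emits 60000/1001 × 204 = 12240000/1001 frames; B emits 60 × 204 = 12240.
Difference = 12240/1001 frames (≈ 12.2278); B is ahead of A.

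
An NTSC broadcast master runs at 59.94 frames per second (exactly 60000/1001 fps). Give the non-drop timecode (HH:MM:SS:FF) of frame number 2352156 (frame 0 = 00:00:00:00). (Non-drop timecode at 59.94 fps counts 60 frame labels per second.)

10:53:22:36

2352156 ÷ 60 = 39202 full seconds, remainder 36 frames.
39202 s = 10 h 53 min 22 s.
Timecode: 10:53:22:36.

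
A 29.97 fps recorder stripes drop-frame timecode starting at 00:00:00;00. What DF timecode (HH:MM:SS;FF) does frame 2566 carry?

00:01:25;18

Each 10-minute DF block holds 10 × 60 × 30 − 9 × 2 = 17982 frames. 2566 ÷ 17982 → 0 full blocks, remainder 2566.
Within the partial block the first minute is 1800 frames and each further minute 1798, so 1 further minute boundary passed. Total skipped labels = 18 × 0 + 2 × 1 = 2.
Non-drop label index = 2566 + 2 = 2568; at 30 labels/s that is 00:01:25:18, i.e. DF 00:01:25;18.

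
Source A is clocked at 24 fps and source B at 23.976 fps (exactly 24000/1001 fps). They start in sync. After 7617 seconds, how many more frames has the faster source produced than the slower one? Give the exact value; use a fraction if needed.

182808/1001 frames

A emits 24 × 7617 = 182808 frames; B emits 24000/1001 × 7617 = 182808000/1001.
Difference = 182808/1001 frames (≈ 182.6254); B is behind A.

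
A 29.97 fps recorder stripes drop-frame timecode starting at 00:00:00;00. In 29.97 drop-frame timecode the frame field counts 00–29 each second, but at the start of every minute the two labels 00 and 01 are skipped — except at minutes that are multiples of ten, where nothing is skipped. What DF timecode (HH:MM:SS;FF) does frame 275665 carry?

Each 10-minute DF block holds 10 × 60 × 30 − 9 × 2 = 17982 frames. 275665 ÷ 17982 → 15 full blocks, remainder 5935.
Within the partial block the first minute is 1800 frames and each further minute 1798, so 3 further minute boundaries passed. Total skipped labels = 18 × 15 + 2 × 3 = 276.
Non-drop label index = 275665 + 276 = 275941; at 30 labels/s that is 02:33:18:01, i.e. DF 02:33:18;01.

02:33:18;01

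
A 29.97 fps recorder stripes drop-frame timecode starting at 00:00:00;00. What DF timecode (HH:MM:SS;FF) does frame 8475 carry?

00:04:42;23

Each 10-minute DF block holds 10 × 60 × 30 − 9 × 2 = 17982 frames. 8475 ÷ 17982 → 0 full blocks, remainder 8475.
Within the partial block the first minute is 1800 frames and each further minute 1798, so 4 further minute boundaries passed. Total skipped labels = 18 × 0 + 2 × 4 = 8.
Non-drop label index = 8475 + 8 = 8483; at 30 labels/s that is 00:04:42:23, i.e. DF 00:04:42;23.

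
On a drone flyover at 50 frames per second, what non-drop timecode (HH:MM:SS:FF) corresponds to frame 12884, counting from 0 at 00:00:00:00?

00:04:17:34

12884 ÷ 50 = 257 full seconds, remainder 34 frames.
257 s = 0 h 4 min 17 s.
Timecode: 00:04:17:34.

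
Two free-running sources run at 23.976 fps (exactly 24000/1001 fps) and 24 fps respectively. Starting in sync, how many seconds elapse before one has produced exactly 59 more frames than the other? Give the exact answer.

The gap grows by |24 − 24000/1001| = 24/1001 frames per second.
Time for a 59-frame gap: 59 ÷ (24/1001) = 59059/24 s.

59059/24 seconds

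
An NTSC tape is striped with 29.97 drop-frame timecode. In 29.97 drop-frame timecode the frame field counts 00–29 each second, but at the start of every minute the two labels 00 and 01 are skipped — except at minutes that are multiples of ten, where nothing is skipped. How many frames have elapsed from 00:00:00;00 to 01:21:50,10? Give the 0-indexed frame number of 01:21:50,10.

As if non-drop at 30 labels/s: (1 × 3600 + 21 × 60 + 50) × 30 + 10 = 147310.
Minute boundaries passed: 81; those not divisible by 10: 81 − 8 = 73; dropped labels = 2 × 73 = 146.
Actual frame index = 147310 − 146 = 147164.

147164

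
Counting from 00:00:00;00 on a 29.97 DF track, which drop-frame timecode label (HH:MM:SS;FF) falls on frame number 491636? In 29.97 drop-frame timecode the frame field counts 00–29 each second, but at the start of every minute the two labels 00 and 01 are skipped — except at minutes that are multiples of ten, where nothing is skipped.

04:33:24;08

Each 10-minute DF block holds 10 × 60 × 30 − 9 × 2 = 17982 frames. 491636 ÷ 17982 → 27 full blocks, remainder 6122.
Within the partial block the first minute is 1800 frames and each further minute 1798, so 3 further minute boundaries passed. Total skipped labels = 18 × 27 + 2 × 3 = 492.
Non-drop label index = 491636 + 492 = 492128; at 30 labels/s that is 04:33:24:08, i.e. DF 04:33:24;08.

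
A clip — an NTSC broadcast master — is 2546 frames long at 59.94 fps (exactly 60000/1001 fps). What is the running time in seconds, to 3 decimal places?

Running time = 2546 × 1001/60000 = 1274273/30000 s ≈ 42.476 s.

42.476 seconds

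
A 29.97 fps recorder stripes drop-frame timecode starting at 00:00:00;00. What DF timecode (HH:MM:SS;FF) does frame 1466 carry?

00:00:48;26

Ten DF minutes hold 17982 frames, so frame 1466 lies in block 0 (frames 0–17981) with 1466 frames into that block.
The block's first minute is 1800 frames and the rest 1798 each; 1466 frames reaches minute 0, so 0 × 18 + 0 × 2 = 0 labels have been skipped so far.
Adding those back, label number 1466 + 0 = 1466 at 30 labels/s is 48 s + 26 f = 0 h 0 min 48 s frame 26, i.e. 00:00:48;26.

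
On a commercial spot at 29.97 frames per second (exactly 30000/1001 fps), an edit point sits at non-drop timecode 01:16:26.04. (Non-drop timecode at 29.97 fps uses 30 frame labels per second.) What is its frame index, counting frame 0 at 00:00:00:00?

137584

Total seconds to the label: (1 × 3600 + 16 × 60 + 26) = 4586.
Frame index = 4586 × 30 + 4 = 137584.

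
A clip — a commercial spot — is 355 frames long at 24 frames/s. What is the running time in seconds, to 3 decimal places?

Running time = 355 × 1/24 = 355/24 s ≈ 14.792 s.

14.792 seconds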